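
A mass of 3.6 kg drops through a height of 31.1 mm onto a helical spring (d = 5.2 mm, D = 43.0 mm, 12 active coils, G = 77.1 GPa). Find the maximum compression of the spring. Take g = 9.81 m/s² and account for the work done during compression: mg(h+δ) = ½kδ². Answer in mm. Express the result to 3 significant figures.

k = Gd⁴/(8D³N_a) = (77.1×10³)(5.2⁴)/(8·43.0³·12) = 7.3857 N/mm
W = mg = 3.6 × 9.81 = 35.316 N
½kδ² − Wδ − Wh = 0 → δ = (W + √(W² + 2kWh))/k
δ = (35.316 + √(1247.2 + 16223.8))/7.3857 = (35.316 + 132.18)/7.3857 = 22.678 mm

22.7 mm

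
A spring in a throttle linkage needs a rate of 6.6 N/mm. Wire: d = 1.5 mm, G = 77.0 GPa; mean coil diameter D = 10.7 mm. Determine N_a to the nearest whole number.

6

N_a = Gd⁴/(8D³k) = (77.0×10³ × 1.5⁴)/(8 × 10.7³ × 6.6)
    = 389812 / 64682.3 = 6.027 → 6 coils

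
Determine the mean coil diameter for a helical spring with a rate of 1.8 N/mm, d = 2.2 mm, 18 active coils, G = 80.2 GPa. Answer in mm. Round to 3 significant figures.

19.4 mm

D = (Gd⁴/(8N_a·k))^(1/3) = (80.2×10³·2.2⁴/(8·18·1.8))^(1/3)
  = (7248.2)^(1/3) = 19.3528 mm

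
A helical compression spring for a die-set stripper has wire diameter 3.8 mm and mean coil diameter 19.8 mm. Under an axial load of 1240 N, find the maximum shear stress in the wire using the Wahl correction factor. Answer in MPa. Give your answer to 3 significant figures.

Spring index C = D/d = 19.8/3.8 = 5.2105
K_W = (4C−1)/(4C−4) + 0.615/C = 19.842/16.842 + 0.1180 = 1.2962
τ₀ = 8FD/(πd³) = 8·1240·19.8/(π·3.8³) = 196416/172.39 = 1139.4 MPa
τ_max = K·τ₀ = 1.2962 × 1139.4 = 1476.8 MPa

1480 MPa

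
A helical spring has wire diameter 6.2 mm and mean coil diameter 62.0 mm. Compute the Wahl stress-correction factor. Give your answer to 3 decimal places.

1.145

C = D/d = 62.0/6.2 = 10.0000
K_W = (4C−1)/(4C−4) + 0.615/C = 39.000/36.000 + 0.0615 = 1.1448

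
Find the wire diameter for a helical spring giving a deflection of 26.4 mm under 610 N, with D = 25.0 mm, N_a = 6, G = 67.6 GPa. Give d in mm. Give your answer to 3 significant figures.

4.00 mm

Required rate k = F/δ = 610/26.4 = 23.106 N/mm
d = (8D³N_a·k / G)^(1/4) = (8·25.0³·6·23.106 / (67.6×10³))^0.25
  = (256.35)^0.25 = 4.0014 mm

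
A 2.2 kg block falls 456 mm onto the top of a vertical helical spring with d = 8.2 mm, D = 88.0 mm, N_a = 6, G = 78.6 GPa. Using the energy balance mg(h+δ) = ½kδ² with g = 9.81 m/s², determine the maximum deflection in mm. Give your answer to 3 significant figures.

k = Gd⁴/(8D³N_a) = (78.6×10³)(8.2⁴)/(8·88.0³·6) = 10.864 N/mm
W = mg = 2.2 × 9.81 = 21.582 N
½kδ² − Wδ − Wh = 0 → δ = (W + √(W² + 2kWh))/k
δ = (21.582 + √(465.78 + 213833))/10.864 = (21.582 + 462.92)/10.864 = 44.598 mm

44.6 mm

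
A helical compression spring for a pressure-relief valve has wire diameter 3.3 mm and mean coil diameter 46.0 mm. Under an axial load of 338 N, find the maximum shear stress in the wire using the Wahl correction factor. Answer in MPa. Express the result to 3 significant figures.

1210 MPa

Spring index C = D/d = 46.0/3.3 = 13.9394
K_W = (4C−1)/(4C−4) + 0.615/C = 54.758/51.758 + 0.0441 = 1.1021
τ₀ = 8FD/(πd³) = 8·338·46.0/(π·3.3³) = 124384/112.9 = 1101.7 MPa
τ_max = K·τ₀ = 1.1021 × 1101.7 = 1214.2 MPa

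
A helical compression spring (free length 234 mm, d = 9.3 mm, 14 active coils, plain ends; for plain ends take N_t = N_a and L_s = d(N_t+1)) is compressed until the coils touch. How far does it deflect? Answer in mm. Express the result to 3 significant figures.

N_t = 14; L_s = 9.3·15 = 139.5 mm
δ_solid = L₀ − L_s = 234 − 139.5 = 94.5 mm

94.5 mm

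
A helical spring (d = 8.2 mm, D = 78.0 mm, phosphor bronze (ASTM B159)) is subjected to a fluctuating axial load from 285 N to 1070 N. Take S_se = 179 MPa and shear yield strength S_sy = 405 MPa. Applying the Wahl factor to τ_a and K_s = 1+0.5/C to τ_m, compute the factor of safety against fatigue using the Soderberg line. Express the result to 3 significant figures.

C = D/d = 78.0/8.2 = 9.5122; K_W = (4C−1)/(4C−4)+0.615/C = 1.1528; K_s = 1+0.5/C = 1.0526
F_a = (F_max−F_min)/2 = 392.5 N; F_m = (F_max+F_min)/2 = 677.5 N
τ_a = K_W·8F_aD/(πd³) = 1.1528 × 141.39 = 162.99 MPa
τ_m = K_s·8F_mD/(πd³) = 1.0526 × 244.06 = 256.89 MPa
Soderberg: 1/n_f = τ_a/S_se + τ_m/S_sy = 162.99/179 + 256.89/405 = 0.91058 + 0.63430 = 1.5449
n_f = 1/1.5449 = 0.6473

0.647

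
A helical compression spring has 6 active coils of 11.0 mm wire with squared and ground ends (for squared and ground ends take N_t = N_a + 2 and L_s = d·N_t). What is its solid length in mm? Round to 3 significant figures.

88.0 mm

squared and ground ends: N_t = N_a + 2 = 6 + 2 = 8
L_s = d·N_t = 11.0 × 8 = 88 mm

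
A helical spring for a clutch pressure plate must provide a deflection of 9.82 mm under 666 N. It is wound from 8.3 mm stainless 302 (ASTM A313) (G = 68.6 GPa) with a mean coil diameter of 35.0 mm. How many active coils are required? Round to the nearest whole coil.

Required rate k = F/δ = 666/9.82 = 67.821 N/mm
N_a = Gd⁴/(8D³k) = (68.6×10³ × 8.3⁴)/(8 × 35.0³ × 67.821)
    = 3.25564e+08 / 2.32625e+07 = 14 → 14 coils

14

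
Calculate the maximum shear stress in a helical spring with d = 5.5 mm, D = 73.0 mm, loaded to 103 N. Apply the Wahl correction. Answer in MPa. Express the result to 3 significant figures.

127 MPa

Spring index C = D/d = 73.0/5.5 = 13.2727
K_W = (4C−1)/(4C−4) + 0.615/C = 52.091/49.091 + 0.0463 = 1.1074
τ₀ = 8FD/(πd³) = 8·103·73.0/(π·5.5³) = 60152/522.68 = 115.08 MPa
τ_max = K·τ₀ = 1.1074 × 115.08 = 127.45 MPa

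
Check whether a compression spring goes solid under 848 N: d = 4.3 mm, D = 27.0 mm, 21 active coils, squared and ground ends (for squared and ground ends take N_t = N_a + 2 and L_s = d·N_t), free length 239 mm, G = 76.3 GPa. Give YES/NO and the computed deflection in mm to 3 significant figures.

k = Gd⁴/(8D³N_a) = (76.3×10³)(4.3⁴)/(8·27.0³·21) = 7.8886 N/mm
N_t = 23; L_s = 4.3·23 = 98.9 mm; δ_solid = L₀ − L_s = 239 − 98.9 = 140.1 mm
δ = F/k = 848/7.8886 = 107.5 mm
δ < δ_solid → spring does not go solid

NO, δ = 107 mm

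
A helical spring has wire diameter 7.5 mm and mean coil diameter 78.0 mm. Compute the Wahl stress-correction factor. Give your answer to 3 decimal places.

C = D/d = 78.0/7.5 = 10.4000
K_W = (4C−1)/(4C−4) + 0.615/C = 40.600/37.600 + 0.0591 = 1.1389

1.139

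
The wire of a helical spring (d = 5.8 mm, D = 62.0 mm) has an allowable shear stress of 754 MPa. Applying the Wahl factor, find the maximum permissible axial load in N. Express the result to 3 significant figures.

821 N

C = D/d = 62.0/5.8 = 10.6897
K_W = (4C−1)/(4C−4) + 0.615/C = 41.759/38.759 + 0.0575 = 1.1349
τ_max = K·8FD/(πd³) → F_max = τ_allow·πd³/(8DK)
F_max = 754·π·5.8³/(8·62.0·1.1349) = 4.6217e+05/562.93 = 821.02 N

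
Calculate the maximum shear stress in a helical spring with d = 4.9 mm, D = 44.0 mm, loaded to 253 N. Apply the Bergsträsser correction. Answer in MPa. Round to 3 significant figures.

Spring index C = D/d = 44.0/4.9 = 8.9796
K_B = (4C+2)/(4C−3) = 37.918/32.918 = 1.1519
τ₀ = 8FD/(πd³) = 8·253·44.0/(π·4.9³) = 89056/369.61 = 240.95 MPa
τ_max = K·τ₀ = 1.1519 × 240.95 = 277.55 MPa

278 MPa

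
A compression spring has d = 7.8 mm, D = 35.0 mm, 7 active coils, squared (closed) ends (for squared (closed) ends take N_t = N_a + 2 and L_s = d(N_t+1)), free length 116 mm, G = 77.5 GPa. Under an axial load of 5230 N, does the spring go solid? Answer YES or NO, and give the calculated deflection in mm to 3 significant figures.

k = Gd⁴/(8D³N_a) = (77.5×10³)(7.8⁴)/(8·35.0³·7) = 119.48 N/mm
N_t = 9; L_s = 7.8·10 = 78 mm; δ_solid = L₀ − L_s = 116 − 78 = 38 mm
δ = F/k = 5230/119.48 = 43.774 mm
δ ≥ δ_solid → spring goes solid

YES, δ = 43.8 mm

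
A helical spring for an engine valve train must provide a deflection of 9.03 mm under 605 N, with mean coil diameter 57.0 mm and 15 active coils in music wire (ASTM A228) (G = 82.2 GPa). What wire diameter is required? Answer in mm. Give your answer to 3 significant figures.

11.6 mm

Required rate k = F/δ = 605/9.03 = 66.999 N/mm
d = (8D³N_a·k / G)^(1/4) = (8·57.0³·15·66.999 / (82.2×10³))^0.25
  = (18113)^0.25 = 11.6011 mm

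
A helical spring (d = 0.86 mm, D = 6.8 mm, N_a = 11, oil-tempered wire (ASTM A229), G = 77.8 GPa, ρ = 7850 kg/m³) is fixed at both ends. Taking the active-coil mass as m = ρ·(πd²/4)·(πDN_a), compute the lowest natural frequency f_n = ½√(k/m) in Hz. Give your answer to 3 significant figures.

k = Gd⁴/(8D³N_a) = (77.8×10³)(0.86⁴)/(8·6.8³·11) = 1.538 N/mm = 1538 N/m
Wire length L = πDN_a = π·6.8·11 = 234.99 mm
m = ρ·(πd²/4)·L = 7850 × 0.58088×10⁻⁶ m² × 0.23499 m = 0.0010715 kg
f_n = ½√(k/m) = 0.5·√(1538/0.0010715) = 0.5·√(1.4353e+06) = 599.03 Hz

599 Hz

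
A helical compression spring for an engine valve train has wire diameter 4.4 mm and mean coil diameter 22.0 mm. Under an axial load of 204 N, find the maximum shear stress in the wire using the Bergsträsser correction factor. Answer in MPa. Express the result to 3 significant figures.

Spring index C = D/d = 22.0/4.4 = 5.0000
K_B = (4C+2)/(4C−3) = 22.000/17.000 = 1.2941
τ₀ = 8FD/(πd³) = 8·204·22.0/(π·4.4³) = 35904/267.61 = 134.16 MPa
τ_max = K·τ₀ = 1.2941 × 134.16 = 173.62 MPa

174 MPa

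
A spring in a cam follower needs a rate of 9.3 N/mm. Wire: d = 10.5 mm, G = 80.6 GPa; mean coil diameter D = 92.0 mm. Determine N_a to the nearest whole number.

17

N_a = Gd⁴/(8D³k) = (80.6×10³ × 10.5⁴)/(8 × 92.0³ × 9.3)
    = 9.79698e+08 / 5.79344e+07 = 16.91 → 17 coils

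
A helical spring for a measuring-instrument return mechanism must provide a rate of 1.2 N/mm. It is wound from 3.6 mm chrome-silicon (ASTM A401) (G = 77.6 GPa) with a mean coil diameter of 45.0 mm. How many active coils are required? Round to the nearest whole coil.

N_a = Gd⁴/(8D³k) = (77.6×10³ × 3.6⁴)/(8 × 45.0³ × 1.2)
    = 1.30338e+07 / 874800 = 14.9 → 15 coils

15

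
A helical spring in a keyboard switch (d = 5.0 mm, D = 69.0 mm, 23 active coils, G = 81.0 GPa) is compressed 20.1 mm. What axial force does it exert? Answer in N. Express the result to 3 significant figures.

16.8 N

k = Gd⁴/(8D³N_a) = (81.0×10³)(5.0⁴)/(8·69.0³·23) = 0.83753 N/mm
F = k·δ = 0.83753 × 20.1 = 16.834 N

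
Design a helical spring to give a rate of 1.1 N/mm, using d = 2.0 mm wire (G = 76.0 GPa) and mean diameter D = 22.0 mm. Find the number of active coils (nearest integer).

N_a = Gd⁴/(8D³k) = (76.0×10³ × 2.0⁴)/(8 × 22.0³ × 1.1)
    = 1.216e+06 / 93702.4 = 12.98 → 13 coils

13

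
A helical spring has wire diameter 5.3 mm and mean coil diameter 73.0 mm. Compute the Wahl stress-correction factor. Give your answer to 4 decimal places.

1.1034

C = D/d = 73.0/5.3 = 13.7736
K_W = (4C−1)/(4C−4) + 0.615/C = 54.094/51.094 + 0.0447 = 1.1034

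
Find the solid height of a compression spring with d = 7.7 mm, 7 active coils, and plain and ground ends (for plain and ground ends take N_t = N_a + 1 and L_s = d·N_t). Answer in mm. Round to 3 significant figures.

61.6 mm

plain and ground ends: N_t = N_a + 1 = 7 + 1 = 8
L_s = d·N_t = 7.7 × 8 = 61.6 mm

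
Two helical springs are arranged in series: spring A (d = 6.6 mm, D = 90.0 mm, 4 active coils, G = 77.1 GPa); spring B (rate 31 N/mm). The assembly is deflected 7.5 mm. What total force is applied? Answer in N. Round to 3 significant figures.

k_A = Gd⁴/(8D³N_a) = (77.1×10³)(6.6⁴)/(8·90.0³·4) = 6.2712 N/mm
Series: 1/k_eq = 1/6.2712 + 1/31 = 0.19172; k_eq = 5.216 N/mm
F = k_eq·δ = 5.216·7.5 = 39.12 N

39.1 N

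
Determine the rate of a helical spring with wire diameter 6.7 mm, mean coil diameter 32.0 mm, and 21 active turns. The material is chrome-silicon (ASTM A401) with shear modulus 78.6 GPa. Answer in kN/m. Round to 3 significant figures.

k = Gd⁴/(8D³N_a) = (78.6×10³ × 6.7⁴) / (8 × 32.0³ × 21)
  = 1.58388e+08 / 5.50502e+06 = 28.772 N/mm

28.8 kN/m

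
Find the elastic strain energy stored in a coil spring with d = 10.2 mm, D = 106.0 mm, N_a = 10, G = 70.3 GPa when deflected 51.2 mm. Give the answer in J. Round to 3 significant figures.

k = Gd⁴/(8D³N_a) = (70.3×10³)(10.2⁴)/(8·106.0³·10) = 7.9864 N/mm
U = ½kδ² = 0.5 × 7.9864 × 51.2² = 10468 N·mm = 10.468 J

10.5 J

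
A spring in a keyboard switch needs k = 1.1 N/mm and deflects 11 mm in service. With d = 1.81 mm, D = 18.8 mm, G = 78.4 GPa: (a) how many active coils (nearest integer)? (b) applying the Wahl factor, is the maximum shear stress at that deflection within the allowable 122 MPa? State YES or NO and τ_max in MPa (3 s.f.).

(a) 14 coils; (b) YES, τ_max = 114 MPa

N_a = Gd⁴/(8D³k) = (78.4×10³)(1.81⁴)/(8·18.8³·1.1) = 14.39 → N_a = 14
Actual rate k = Gd⁴/(8D³·14) = 1.1307 N/mm
Working load F = kδ = 1.1307·11 = 12.437 N
C = 18.8/1.81 = 10.3867; K_W = (4C−1)/(4C−4)+0.615/C = 1.1391
τ_max = K_W·8FD/(πd³) = 1.1391·100.41 = 114.38 MPa
τ_max ≤ 122 MPa → acceptable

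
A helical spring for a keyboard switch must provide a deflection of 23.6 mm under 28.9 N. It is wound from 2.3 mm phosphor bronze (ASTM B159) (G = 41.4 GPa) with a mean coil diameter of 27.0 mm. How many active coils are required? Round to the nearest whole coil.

6

Required rate k = F/δ = 28.9/23.6 = 1.2246 N/mm
N_a = Gd⁴/(8D³k) = (41.4×10³ × 2.3⁴)/(8 × 27.0³ × 1.2246)
    = 1.15854e+06 / 192827 = 6.008 → 6 coils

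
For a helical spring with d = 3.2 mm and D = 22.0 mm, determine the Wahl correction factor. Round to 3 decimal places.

C = D/d = 22.0/3.2 = 6.8750
K_W = (4C−1)/(4C−4) + 0.615/C = 26.500/23.500 + 0.0895 = 1.2171

1.217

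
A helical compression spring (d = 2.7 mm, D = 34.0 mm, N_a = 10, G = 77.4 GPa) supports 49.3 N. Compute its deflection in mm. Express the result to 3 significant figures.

k = Gd⁴/(8D³N_a) = (77.4×10³)(2.7⁴)/(8·34.0³·10) = 1.3082 N/mm
δ = F/k = 49.3 / 1.3082 = 37.686 mm

37.7 mm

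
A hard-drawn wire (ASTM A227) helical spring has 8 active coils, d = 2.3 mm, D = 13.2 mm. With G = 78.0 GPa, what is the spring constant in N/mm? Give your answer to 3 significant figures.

k = Gd⁴/(8D³N_a) = (78.0×10³ × 2.3⁴) / (8 × 13.2³ × 8)
  = 2.18276e+06 / 147198 = 14.829 N/mm

14.8 N/mm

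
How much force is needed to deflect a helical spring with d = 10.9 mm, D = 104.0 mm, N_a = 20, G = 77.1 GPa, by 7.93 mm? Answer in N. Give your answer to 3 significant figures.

k = Gd⁴/(8D³N_a) = (77.1×10³)(10.9⁴)/(8·104.0³·20) = 6.047 N/mm
F = k·δ = 6.047 × 7.93 = 47.953 N

48.0 N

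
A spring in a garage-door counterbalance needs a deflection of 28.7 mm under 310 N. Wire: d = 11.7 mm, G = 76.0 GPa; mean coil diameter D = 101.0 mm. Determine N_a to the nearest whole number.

Required rate k = F/δ = 310/28.7 = 10.801 N/mm
N_a = Gd⁴/(8D³k) = (76.0×10³ × 11.7⁴)/(8 × 101.0³ × 10.801)
    = 1.42415e+09 / 8.90295e+07 = 16 → 16 coils

16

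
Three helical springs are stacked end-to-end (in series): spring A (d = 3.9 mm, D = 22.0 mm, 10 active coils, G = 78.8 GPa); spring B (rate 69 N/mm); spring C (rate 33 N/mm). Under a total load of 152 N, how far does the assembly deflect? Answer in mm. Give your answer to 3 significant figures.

13.9 mm

k_A = Gd⁴/(8D³N_a) = (78.8×10³)(3.9⁴)/(8·22.0³·10) = 21.401 N/mm
Series: 1/k_eq = 1/21.401 + 1/69 + 1/33 = 0.091523; k_eq = 10.926 N/mm
δ = F/k_eq = 152/10.926 = 13.912 mm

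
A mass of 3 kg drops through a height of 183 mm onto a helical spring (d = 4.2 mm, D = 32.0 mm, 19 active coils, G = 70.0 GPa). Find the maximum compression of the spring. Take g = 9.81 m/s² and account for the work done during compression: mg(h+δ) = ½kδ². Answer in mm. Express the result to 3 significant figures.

56.8 mm

k = Gd⁴/(8D³N_a) = (70.0×10³)(4.2⁴)/(8·32.0³·19) = 4.3732 N/mm
W = mg = 3 × 9.81 = 29.43 N
½kδ² − Wδ − Wh = 0 → δ = (W + √(W² + 2kWh))/k
δ = (29.43 + √(866.12 + 47105.7))/4.3732 = (29.43 + 219.02)/4.3732 = 56.813 mm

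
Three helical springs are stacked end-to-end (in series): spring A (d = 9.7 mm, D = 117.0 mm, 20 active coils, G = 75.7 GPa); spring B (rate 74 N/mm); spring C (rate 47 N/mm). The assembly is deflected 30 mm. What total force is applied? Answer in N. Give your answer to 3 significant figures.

71.9 N

k_A = Gd⁴/(8D³N_a) = (75.7×10³)(9.7⁴)/(8·117.0³·20) = 2.6152 N/mm
Series: 1/k_eq = 1/2.6152 + 1/74 + 1/47 = 0.41717; k_eq = 2.3971 N/mm
F = k_eq·δ = 2.3971·30 = 71.913 N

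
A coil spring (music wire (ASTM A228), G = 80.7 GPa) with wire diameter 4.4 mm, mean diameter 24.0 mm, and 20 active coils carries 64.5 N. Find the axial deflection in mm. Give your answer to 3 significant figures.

4.72 mm

k = Gd⁴/(8D³N_a) = (80.7×10³)(4.4⁴)/(8·24.0³·20) = 13.675 N/mm
δ = F/k = 64.5 / 13.675 = 4.7166 mm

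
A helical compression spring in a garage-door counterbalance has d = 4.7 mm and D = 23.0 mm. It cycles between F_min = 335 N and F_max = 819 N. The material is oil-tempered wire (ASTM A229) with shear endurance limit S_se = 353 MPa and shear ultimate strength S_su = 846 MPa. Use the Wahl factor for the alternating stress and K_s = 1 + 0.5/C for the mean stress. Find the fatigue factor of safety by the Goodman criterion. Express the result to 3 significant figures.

C = D/d = 23.0/4.7 = 4.8936; K_W = (4C−1)/(4C−4)+0.615/C = 1.3183; K_s = 1+0.5/C = 1.1022
F_a = (F_max−F_min)/2 = 242 N; F_m = (F_max+F_min)/2 = 577 N
τ_a = K_W·8F_aD/(πd³) = 1.3183 × 136.52 = 179.97 MPa
τ_m = K_s·8F_mD/(πd³) = 1.1022 × 325.5 = 358.76 MPa
Goodman: 1/n_f = τ_a/S_se + τ_m/S_su = 179.97/353 + 358.76/846 = 0.50983 + 0.42406 = 0.9339
n_f = 1/0.9339 = 1.071

1.07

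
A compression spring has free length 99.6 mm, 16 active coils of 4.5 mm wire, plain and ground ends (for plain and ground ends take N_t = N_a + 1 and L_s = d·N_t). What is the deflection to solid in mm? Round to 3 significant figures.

N_t = 17; L_s = 4.5·17 = 76.5 mm
δ_solid = L₀ − L_s = 99.6 − 76.5 = 23.1 mm

23.1 mm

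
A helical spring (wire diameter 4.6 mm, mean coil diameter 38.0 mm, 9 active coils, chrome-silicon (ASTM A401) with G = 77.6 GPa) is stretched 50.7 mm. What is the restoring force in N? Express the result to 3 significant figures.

k = Gd⁴/(8D³N_a) = (77.6×10³)(4.6⁴)/(8·38.0³·9) = 8.7945 N/mm
F = k·δ = 8.7945 × 50.7 = 445.88 N

446 N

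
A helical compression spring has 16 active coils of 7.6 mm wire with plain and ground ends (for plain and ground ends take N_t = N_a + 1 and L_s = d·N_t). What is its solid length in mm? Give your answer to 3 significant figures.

129 mm

plain and ground ends: N_t = N_a + 1 = 16 + 1 = 17
L_s = d·N_t = 7.6 × 17 = 129.2 mm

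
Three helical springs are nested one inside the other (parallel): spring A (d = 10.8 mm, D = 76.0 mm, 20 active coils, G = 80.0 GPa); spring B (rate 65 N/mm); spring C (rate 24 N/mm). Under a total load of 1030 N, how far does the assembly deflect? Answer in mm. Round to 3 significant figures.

k_A = Gd⁴/(8D³N_a) = (80.0×10³)(10.8⁴)/(8·76.0³·20) = 15.496 N/mm
Parallel: k_eq = 15.496 + 65 + 24 = 104.5 N/mm
δ = F/k_eq = 1030/104.5 = 9.8568 mm

9.86 mm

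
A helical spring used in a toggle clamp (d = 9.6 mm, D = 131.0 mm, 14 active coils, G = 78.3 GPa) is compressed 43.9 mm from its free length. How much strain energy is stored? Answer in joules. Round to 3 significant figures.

2.55 J

k = Gd⁴/(8D³N_a) = (78.3×10³)(9.6⁴)/(8·131.0³·14) = 2.6413 N/mm
U = ½kδ² = 0.5 × 2.6413 × 43.9² = 2545.2 N·mm = 2.5452 J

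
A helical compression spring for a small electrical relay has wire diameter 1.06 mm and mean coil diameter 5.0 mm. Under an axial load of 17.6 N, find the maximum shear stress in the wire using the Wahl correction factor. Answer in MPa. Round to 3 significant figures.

251 MPa

Spring index C = D/d = 5.0/1.06 = 4.7170
K_W = (4C−1)/(4C−4) + 0.615/C = 17.868/14.868 + 0.1304 = 1.3322
τ₀ = 8FD/(πd³) = 8·17.6·5.0/(π·1.06³) = 704/3.7417 = 188.15 MPa
τ_max = K·τ₀ = 1.3322 × 188.15 = 250.65 MPa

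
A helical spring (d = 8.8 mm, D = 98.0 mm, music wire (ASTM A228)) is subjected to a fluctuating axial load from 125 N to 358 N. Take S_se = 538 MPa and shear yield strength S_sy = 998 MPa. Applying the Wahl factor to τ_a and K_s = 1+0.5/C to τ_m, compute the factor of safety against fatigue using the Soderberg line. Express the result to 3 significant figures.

C = D/d = 98.0/8.8 = 11.1364; K_W = (4C−1)/(4C−4)+0.615/C = 1.1292; K_s = 1+0.5/C = 1.0449
F_a = (F_max−F_min)/2 = 116.5 N; F_m = (F_max+F_min)/2 = 241.5 N
τ_a = K_W·8F_aD/(πd³) = 1.1292 × 42.662 = 48.175 MPa
τ_m = K_s·8F_mD/(πd³) = 1.0449 × 88.437 = 92.408 MPa
Soderberg: 1/n_f = τ_a/S_se + τ_m/S_sy = 48.175/538 + 92.408/998 = 0.08954 + 0.09259 = 0.18214
n_f = 1/0.18214 = 5.49

5.49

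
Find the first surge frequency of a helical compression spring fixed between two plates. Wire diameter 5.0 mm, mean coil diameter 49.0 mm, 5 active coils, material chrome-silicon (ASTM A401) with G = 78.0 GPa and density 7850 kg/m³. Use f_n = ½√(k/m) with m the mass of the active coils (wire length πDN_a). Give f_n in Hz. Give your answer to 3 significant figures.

148 Hz

k = Gd⁴/(8D³N_a) = (78.0×10³)(5.0⁴)/(8·49.0³·5) = 10.359 N/mm = 10359 N/m
Wire length L = πDN_a = π·49.0·5 = 769.69 mm
m = ρ·(πd²/4)·L = 7850 × 19.635×10⁻⁶ m² × 0.76969 m = 0.11864 kg
f_n = ½√(k/m) = 0.5·√(10359/0.11864) = 0.5·√(87319) = 147.75 Hz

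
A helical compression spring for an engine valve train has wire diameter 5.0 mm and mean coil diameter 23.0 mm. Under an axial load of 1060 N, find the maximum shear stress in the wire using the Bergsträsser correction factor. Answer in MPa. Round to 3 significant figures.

Spring index C = D/d = 23.0/5.0 = 4.6000
K_B = (4C+2)/(4C−3) = 20.400/15.400 = 1.3247
τ₀ = 8FD/(πd³) = 8·1060·23.0/(π·5.0³) = 195040/392.7 = 496.67 MPa
τ_max = K·τ₀ = 1.3247 × 496.67 = 657.92 MPa

658 MPa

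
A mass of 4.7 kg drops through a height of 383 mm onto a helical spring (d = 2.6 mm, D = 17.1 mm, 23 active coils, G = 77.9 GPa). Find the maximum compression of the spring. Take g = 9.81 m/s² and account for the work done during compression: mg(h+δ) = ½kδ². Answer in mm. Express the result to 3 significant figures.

108 mm

k = Gd⁴/(8D³N_a) = (77.9×10³)(2.6⁴)/(8·17.1³·23) = 3.8692 N/mm
W = mg = 4.7 × 9.81 = 46.107 N
½kδ² − Wδ − Wh = 0 → δ = (W + √(W² + 2kWh))/k
δ = (46.107 + √(2125.9 + 136653))/3.8692 = (46.107 + 372.53)/3.8692 = 108.2 mm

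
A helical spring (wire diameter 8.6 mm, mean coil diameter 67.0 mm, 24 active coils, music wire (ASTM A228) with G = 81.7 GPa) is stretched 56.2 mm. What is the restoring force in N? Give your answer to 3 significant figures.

435 N

k = Gd⁴/(8D³N_a) = (81.7×10³)(8.6⁴)/(8·67.0³·24) = 7.7391 N/mm
F = k·δ = 7.7391 × 56.2 = 434.94 N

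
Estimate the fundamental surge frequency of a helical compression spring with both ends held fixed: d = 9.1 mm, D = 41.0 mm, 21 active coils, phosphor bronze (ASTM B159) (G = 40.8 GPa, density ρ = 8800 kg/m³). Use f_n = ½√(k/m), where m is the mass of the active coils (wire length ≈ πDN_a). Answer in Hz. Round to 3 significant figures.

62.5 Hz

k = Gd⁴/(8D³N_a) = (40.8×10³)(9.1⁴)/(8·41.0³·21) = 24.164 N/mm = 24164 N/m
Wire length L = πDN_a = π·41.0·21 = 2704.9 mm
m = ρ·(πd²/4)·L = 8800 × 65.039×10⁻⁶ m² × 2.7049 m = 1.5481 kg
f_n = ½√(k/m) = 0.5·√(24164/1.5481) = 0.5·√(15608) = 62.467 Hz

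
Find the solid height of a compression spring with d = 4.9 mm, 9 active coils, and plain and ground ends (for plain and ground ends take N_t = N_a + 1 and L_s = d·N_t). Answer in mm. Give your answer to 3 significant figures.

plain and ground ends: N_t = N_a + 1 = 9 + 1 = 10
L_s = d·N_t = 4.9 × 10 = 49 mm

49.0 mm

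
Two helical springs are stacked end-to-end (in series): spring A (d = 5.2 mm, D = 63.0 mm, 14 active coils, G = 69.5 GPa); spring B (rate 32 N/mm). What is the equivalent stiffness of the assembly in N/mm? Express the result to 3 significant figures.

1.72 N/mm

k_A = Gd⁴/(8D³N_a) = (69.5×10³)(5.2⁴)/(8·63.0³·14) = 1.8145 N/mm
Series: 1/k_eq = 1/1.8145 + 1/32 = 0.58236; k_eq = 1.7171 N/mm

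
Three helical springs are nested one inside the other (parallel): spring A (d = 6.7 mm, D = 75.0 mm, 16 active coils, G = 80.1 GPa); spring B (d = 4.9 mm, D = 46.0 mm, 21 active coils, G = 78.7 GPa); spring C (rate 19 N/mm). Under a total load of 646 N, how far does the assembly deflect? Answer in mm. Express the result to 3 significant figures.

k_A = Gd⁴/(8D³N_a) = (80.1×10³)(6.7⁴)/(8·75.0³·16) = 2.9891 N/mm
k_B = Gd⁴/(8D³N_a) = (78.7×10³)(4.9⁴)/(8·46.0³·21) = 2.7744 N/mm
Parallel: k_eq = 2.9891 + 2.7744 + 19 = 24.764 N/mm
δ = F/k_eq = 646/24.764 = 26.087 mm

26.1 mm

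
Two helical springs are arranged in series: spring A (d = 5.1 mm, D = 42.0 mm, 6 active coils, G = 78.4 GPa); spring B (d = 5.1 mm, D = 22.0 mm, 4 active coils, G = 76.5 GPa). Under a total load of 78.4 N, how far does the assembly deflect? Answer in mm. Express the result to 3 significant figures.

k_A = Gd⁴/(8D³N_a) = (78.4×10³)(5.1⁴)/(8·42.0³·6) = 14.914 N/mm
k_B = Gd⁴/(8D³N_a) = (76.5×10³)(5.1⁴)/(8·22.0³·4) = 151.89 N/mm
Series: 1/k_eq = 1/14.914 + 1/151.89 = 0.073633; k_eq = 13.581 N/mm
δ = F/k_eq = 78.4/13.581 = 5.7728 mm

5.77 mm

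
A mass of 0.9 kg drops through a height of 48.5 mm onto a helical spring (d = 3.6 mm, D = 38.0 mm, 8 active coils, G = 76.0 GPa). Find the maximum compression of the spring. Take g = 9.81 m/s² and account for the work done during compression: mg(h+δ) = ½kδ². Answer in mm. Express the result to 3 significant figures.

k = Gd⁴/(8D³N_a) = (76.0×10³)(3.6⁴)/(8·38.0³·8) = 3.6349 N/mm
W = mg = 0.9 × 9.81 = 8.829 N
½kδ² − Wδ − Wh = 0 → δ = (W + √(W² + 2kWh))/k
δ = (8.829 + √(77.951 + 3112.98))/3.6349 = (8.829 + 56.488)/3.6349 = 17.969 mm

18.0 mm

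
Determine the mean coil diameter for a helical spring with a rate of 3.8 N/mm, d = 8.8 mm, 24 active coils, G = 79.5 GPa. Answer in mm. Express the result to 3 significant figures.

D = (Gd⁴/(8N_a·k))^(1/3) = (79.5×10³·8.8⁴/(8·24·3.8))^(1/3)
  = (653451)^(1/3) = 86.7769 mm

86.8 mm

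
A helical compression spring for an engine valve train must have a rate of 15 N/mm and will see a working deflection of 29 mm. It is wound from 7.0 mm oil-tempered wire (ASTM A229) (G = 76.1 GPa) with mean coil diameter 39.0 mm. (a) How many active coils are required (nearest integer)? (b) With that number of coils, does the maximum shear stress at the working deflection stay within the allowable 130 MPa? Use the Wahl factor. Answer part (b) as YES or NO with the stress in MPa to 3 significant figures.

N_a = Gd⁴/(8D³k) = (76.1×10³)(7.0⁴)/(8·39.0³·15) = 25.67 → N_a = 26
Actual rate k = Gd⁴/(8D³·26) = 14.809 N/mm
Working load F = kδ = 14.809·29 = 429.45 N
C = 39.0/7.0 = 5.5714; K_W = (4C−1)/(4C−4)+0.615/C = 1.2744
τ_max = K_W·8FD/(πd³) = 1.2744·124.34 = 158.47 MPa
τ_max > 130 MPa → exceeds allowable

(a) 26 coils; (b) NO, τ_max = 158 MPa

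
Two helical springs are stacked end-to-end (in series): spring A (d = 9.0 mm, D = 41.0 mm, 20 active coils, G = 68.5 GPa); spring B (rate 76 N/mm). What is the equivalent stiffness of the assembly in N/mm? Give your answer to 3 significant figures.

26.5 N/mm

k_A = Gd⁴/(8D³N_a) = (68.5×10³)(9.0⁴)/(8·41.0³·20) = 40.756 N/mm
Series: 1/k_eq = 1/40.756 + 1/76 = 0.037694; k_eq = 26.529 N/mm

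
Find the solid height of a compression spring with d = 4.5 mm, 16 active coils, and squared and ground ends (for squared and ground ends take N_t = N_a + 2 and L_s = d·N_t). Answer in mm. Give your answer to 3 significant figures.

squared and ground ends: N_t = N_a + 2 = 16 + 2 = 18
L_s = d·N_t = 4.5 × 18 = 81 mm

81.0 mm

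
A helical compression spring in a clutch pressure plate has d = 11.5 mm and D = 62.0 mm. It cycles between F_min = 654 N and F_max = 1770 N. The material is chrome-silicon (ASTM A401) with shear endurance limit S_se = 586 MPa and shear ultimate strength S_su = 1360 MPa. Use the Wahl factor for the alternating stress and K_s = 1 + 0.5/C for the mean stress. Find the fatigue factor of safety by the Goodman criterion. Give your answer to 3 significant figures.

4.38

C = D/d = 62.0/11.5 = 5.3913; K_W = (4C−1)/(4C−4)+0.615/C = 1.2849; K_s = 1+0.5/C = 1.0927
F_a = (F_max−F_min)/2 = 558 N; F_m = (F_max+F_min)/2 = 1212 N
τ_a = K_W·8F_aD/(πd³) = 1.2849 × 57.926 = 74.427 MPa
τ_m = K_s·8F_mD/(πd³) = 1.0927 × 125.82 = 137.49 MPa
Goodman: 1/n_f = τ_a/S_se + τ_m/S_su = 74.427/586 + 137.49/1360 = 0.12701 + 0.10109 = 0.2281
n_f = 1/0.2281 = 4.384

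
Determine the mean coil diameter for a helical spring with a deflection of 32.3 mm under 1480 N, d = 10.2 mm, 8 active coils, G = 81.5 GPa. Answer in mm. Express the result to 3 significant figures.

67.0 mm

Required rate k = F/δ = 1480/32.3 = 45.82 N/mm
D = (Gd⁴/(8N_a·k))^(1/3) = (81.5×10³·10.2⁴/(8·8·45.82))^(1/3)
  = (300829)^(1/3) = 67.0049 mm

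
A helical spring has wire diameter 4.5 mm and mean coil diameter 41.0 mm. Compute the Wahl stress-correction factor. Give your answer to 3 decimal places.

1.160

C = D/d = 41.0/4.5 = 9.1111
K_W = (4C−1)/(4C−4) + 0.615/C = 35.444/32.444 + 0.0675 = 1.1600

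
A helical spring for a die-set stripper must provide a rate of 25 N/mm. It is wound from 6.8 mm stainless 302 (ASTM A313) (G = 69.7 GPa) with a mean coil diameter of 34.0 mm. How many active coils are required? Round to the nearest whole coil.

19

N_a = Gd⁴/(8D³k) = (69.7×10³ × 6.8⁴)/(8 × 34.0³ × 25)
    = 1.49028e+08 / 7.8608e+06 = 18.96 → 19 coils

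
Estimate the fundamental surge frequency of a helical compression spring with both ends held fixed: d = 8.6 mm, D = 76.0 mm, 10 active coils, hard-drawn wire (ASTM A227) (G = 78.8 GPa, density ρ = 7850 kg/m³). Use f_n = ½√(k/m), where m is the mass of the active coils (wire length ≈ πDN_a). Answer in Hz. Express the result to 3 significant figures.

k = Gd⁴/(8D³N_a) = (78.8×10³)(8.6⁴)/(8·76.0³·10) = 12.274 N/mm = 12274 N/m
Wire length L = πDN_a = π·76.0·10 = 2387.6 mm
m = ρ·(πd²/4)·L = 7850 × 58.088×10⁻⁶ m² × 2.3876 m = 1.0887 kg
f_n = ½√(k/m) = 0.5·√(12274/1.0887) = 0.5·√(11274) = 53.089 Hz

53.1 Hz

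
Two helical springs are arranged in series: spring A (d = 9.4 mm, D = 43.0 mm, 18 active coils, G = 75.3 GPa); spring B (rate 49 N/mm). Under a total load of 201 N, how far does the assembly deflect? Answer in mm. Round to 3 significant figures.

8.02 mm

k_A = Gd⁴/(8D³N_a) = (75.3×10³)(9.4⁴)/(8·43.0³·18) = 51.35 N/mm
Series: 1/k_eq = 1/51.35 + 1/49 = 0.039882; k_eq = 25.074 N/mm
δ = F/k_eq = 201/25.074 = 8.0164 mm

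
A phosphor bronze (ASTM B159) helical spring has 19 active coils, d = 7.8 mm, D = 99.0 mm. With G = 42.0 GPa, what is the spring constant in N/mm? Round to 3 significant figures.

1.05 N/mm

k = Gd⁴/(8D³N_a) = (42.0×10³ × 7.8⁴) / (8 × 99.0³ × 19)
  = 1.55463e+08 / 1.47485e+08 = 1.0541 N/mm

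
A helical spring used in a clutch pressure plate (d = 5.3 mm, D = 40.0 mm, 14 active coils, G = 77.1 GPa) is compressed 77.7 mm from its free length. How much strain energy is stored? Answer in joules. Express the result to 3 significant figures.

25.6 J

k = Gd⁴/(8D³N_a) = (77.1×10³)(5.3⁴)/(8·40.0³·14) = 8.4871 N/mm
U = ½kδ² = 0.5 × 8.4871 × 77.7² = 25620 N·mm = 25.62 J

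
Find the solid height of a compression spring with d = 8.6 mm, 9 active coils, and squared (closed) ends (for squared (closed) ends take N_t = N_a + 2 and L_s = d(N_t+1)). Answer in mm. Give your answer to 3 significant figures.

squared (closed) ends: N_t = N_a + 2 = 9 + 2 = 11
L_s = d·(N_t+1) = 8.6 × 12 = 103.2 mm

103 mm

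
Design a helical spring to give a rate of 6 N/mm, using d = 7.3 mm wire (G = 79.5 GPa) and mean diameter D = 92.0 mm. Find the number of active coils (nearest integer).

N_a = Gd⁴/(8D³k) = (79.5×10³ × 7.3⁴)/(8 × 92.0³ × 6)
    = 2.25766e+08 / 3.7377e+07 = 6.04 → 6 coils

6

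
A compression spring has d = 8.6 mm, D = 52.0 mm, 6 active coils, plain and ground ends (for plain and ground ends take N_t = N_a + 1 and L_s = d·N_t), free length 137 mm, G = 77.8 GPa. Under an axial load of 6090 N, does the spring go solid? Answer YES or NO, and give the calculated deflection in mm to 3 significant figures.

YES, δ = 96.6 mm

k = Gd⁴/(8D³N_a) = (77.8×10³)(8.6⁴)/(8·52.0³·6) = 63.055 N/mm
N_t = 7; L_s = 8.6·7 = 60.2 mm; δ_solid = L₀ − L_s = 137 − 60.2 = 76.8 mm
δ = F/k = 6090/63.055 = 96.582 mm
δ ≥ δ_solid → spring goes solid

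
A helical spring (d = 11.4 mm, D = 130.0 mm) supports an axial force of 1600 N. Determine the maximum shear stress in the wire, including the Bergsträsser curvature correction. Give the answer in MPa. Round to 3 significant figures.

Spring index C = D/d = 130.0/11.4 = 11.4035
K_B = (4C+2)/(4C−3) = 47.614/42.614 = 1.1173
τ₀ = 8FD/(πd³) = 8·1600·130.0/(π·11.4³) = 1.664e+06/4654.4 = 357.51 MPa
τ_max = K·τ₀ = 1.1173 × 357.51 = 399.46 MPa

399 MPa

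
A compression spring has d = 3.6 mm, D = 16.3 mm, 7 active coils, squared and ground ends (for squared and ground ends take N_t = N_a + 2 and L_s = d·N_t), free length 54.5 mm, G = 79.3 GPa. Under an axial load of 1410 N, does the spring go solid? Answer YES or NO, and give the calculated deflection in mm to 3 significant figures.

k = Gd⁴/(8D³N_a) = (79.3×10³)(3.6⁴)/(8·16.3³·7) = 54.92 N/mm
N_t = 9; L_s = 3.6·9 = 32.4 mm; δ_solid = L₀ − L_s = 54.5 − 32.4 = 22.1 mm
δ = F/k = 1410/54.92 = 25.674 mm
δ ≥ δ_solid → spring goes solid

YES, δ = 25.7 mm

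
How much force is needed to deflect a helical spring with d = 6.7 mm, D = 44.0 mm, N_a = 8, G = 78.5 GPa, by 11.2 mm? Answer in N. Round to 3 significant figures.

325 N

k = Gd⁴/(8D³N_a) = (78.5×10³)(6.7⁴)/(8·44.0³·8) = 29.016 N/mm
F = k·δ = 29.016 × 11.2 = 324.97 N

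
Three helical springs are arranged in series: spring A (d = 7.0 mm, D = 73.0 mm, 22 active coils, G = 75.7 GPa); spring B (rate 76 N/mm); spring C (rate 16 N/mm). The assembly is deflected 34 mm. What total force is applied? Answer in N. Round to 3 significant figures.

k_A = Gd⁴/(8D³N_a) = (75.7×10³)(7.0⁴)/(8·73.0³·22) = 2.6546 N/mm
Series: 1/k_eq = 1/2.6546 + 1/76 + 1/16 = 0.45236; k_eq = 2.2106 N/mm
F = k_eq·δ = 2.2106·34 = 75.162 N

75.2 N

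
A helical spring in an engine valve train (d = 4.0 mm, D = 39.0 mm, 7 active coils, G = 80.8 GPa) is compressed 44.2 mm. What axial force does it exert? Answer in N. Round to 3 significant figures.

275 N

k = Gd⁴/(8D³N_a) = (80.8×10³)(4.0⁴)/(8·39.0³·7) = 6.2269 N/mm
F = k·δ = 6.2269 × 44.2 = 275.23 N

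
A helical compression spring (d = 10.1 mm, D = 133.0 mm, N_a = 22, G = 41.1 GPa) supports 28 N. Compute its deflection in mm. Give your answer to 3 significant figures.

27.1 mm

k = Gd⁴/(8D³N_a) = (41.1×10³)(10.1⁴)/(8·133.0³·22) = 1.0329 N/mm
δ = F/k = 28 / 1.0329 = 27.108 mm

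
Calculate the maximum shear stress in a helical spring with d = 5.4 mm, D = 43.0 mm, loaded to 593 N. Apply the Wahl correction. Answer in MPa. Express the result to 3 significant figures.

Spring index C = D/d = 43.0/5.4 = 7.9630
K_W = (4C−1)/(4C−4) + 0.615/C = 30.852/27.852 + 0.0772 = 1.1849
τ₀ = 8FD/(πd³) = 8·593·43.0/(π·5.4³) = 203992/494.69 = 412.37 MPa
τ_max = K·τ₀ = 1.1849 × 412.37 = 488.63 MPa

489 MPa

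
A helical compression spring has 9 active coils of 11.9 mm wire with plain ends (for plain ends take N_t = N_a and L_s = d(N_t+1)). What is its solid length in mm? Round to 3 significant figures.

plain ends: N_t = N_a = 9
L_s = d·(N_t+1) = 11.9 × 10 = 119 mm

119 mm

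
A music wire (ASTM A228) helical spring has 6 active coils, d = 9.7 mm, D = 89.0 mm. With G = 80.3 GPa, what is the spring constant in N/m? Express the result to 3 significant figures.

k = Gd⁴/(8D³N_a) = (80.3×10³ × 9.7⁴) / (8 × 89.0³ × 6)
  = 7.1089e+08 / 3.38385e+07 = 21.008 N/mm = 21008 N/m

21000 N/m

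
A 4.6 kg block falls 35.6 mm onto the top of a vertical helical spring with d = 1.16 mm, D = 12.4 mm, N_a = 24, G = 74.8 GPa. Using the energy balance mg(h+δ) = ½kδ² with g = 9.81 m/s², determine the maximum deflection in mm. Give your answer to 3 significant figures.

k = Gd⁴/(8D³N_a) = (74.8×10³)(1.16⁴)/(8·12.4³·24) = 0.36997 N/mm
W = mg = 4.6 × 9.81 = 45.126 N
½kδ² − Wδ − Wh = 0 → δ = (W + √(W² + 2kWh))/k
δ = (45.126 + √(2036.4 + 1188.71))/0.36997 = (45.126 + 56.79)/0.36997 = 275.47 mm

275 mm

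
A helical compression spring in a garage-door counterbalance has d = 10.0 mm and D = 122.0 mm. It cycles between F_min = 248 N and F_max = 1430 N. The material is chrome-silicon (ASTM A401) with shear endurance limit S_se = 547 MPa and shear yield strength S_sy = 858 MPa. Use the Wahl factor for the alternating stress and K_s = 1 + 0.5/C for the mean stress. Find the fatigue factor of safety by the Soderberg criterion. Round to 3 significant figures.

1.45

C = D/d = 122.0/10.0 = 12.2000; K_W = (4C−1)/(4C−4)+0.615/C = 1.1174; K_s = 1+0.5/C = 1.0410
F_a = (F_max−F_min)/2 = 591 N; F_m = (F_max+F_min)/2 = 839 N
τ_a = K_W·8F_aD/(πd³) = 1.1174 × 183.61 = 205.16 MPa
τ_m = K_s·8F_mD/(πd³) = 1.0410 × 260.65 = 271.33 MPa
Soderberg: 1/n_f = τ_a/S_se + τ_m/S_sy = 205.16/547 + 271.33/858 = 0.37506 + 0.31624 = 0.6913
n_f = 1/0.6913 = 1.447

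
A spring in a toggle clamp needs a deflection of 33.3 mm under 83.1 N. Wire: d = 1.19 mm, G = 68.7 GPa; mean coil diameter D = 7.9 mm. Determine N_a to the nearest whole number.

Required rate k = F/δ = 83.1/33.3 = 2.4955 N/mm
N_a = Gd⁴/(8D³k) = (68.7×10³ × 1.19⁴)/(8 × 7.9³ × 2.4955)
    = 137767 / 9843.01 = 14 → 14 coils

14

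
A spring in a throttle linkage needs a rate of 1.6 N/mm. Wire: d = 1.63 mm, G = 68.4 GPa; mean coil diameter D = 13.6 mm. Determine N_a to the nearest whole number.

15

N_a = Gd⁴/(8D³k) = (68.4×10³ × 1.63⁴)/(8 × 13.6³ × 1.6)
    = 482844 / 32197.8 = 15 → 15 coils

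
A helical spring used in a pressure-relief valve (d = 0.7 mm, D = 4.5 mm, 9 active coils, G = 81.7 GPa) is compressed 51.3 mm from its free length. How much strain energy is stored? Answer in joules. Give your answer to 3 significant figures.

3.93 J

k = Gd⁴/(8D³N_a) = (81.7×10³)(0.7⁴)/(8·4.5³·9) = 2.9898 N/mm
U = ½kδ² = 0.5 × 2.9898 × 51.3² = 3934.1 N·mm = 3.9341 J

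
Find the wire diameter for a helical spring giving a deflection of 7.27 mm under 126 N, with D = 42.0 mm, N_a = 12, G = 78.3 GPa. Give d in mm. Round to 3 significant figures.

6.30 mm

Required rate k = F/δ = 126/7.27 = 17.331 N/mm
d = (8D³N_a·k / G)^(1/4) = (8·42.0³·12·17.331 / (78.3×10³))^0.25
  = (1574.3)^0.25 = 6.2990 mm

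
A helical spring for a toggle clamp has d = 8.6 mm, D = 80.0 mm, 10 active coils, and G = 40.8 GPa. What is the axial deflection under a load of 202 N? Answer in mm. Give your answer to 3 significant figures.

37.1 mm

k = Gd⁴/(8D³N_a) = (40.8×10³)(8.6⁴)/(8·80.0³·10) = 5.4487 N/mm
δ = F/k = 202 / 5.4487 = 37.073 mm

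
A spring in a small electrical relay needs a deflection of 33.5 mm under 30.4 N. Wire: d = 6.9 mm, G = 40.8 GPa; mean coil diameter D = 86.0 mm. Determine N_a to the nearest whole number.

20

Required rate k = F/δ = 30.4/33.5 = 0.90746 N/mm
N_a = Gd⁴/(8D³k) = (40.8×10³ × 6.9⁴)/(8 × 86.0³ × 0.90746)
    = 9.24819e+07 / 4.61758e+06 = 20.03 → 20 coils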